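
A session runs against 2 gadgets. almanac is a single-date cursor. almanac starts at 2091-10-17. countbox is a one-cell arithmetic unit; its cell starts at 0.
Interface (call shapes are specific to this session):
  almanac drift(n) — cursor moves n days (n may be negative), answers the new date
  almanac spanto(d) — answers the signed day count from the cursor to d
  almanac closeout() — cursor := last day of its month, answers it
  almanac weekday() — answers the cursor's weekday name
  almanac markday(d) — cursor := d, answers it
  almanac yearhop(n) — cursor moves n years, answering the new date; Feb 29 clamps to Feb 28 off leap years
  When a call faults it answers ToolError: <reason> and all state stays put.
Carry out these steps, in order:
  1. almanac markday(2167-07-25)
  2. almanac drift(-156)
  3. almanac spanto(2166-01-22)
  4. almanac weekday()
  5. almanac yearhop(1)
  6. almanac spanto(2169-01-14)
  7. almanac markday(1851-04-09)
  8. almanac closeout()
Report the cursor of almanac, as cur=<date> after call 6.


·→ almanac markday(d='2167-07-25')
·← 2167-07-25
·→ almanac drift(n='-156')
·← 2167-02-19
·→ almanac spanto(d='2166-01-22')
·← -393
·→ almanac weekday()
·← Thursday
·→ almanac yearhop(n='1')
·← 2168-02-19
·→ almanac spanto(d='2169-01-14')
·← 330
·→ almanac markday(d='1851-04-09')
·← 1851-04-09
·→ almanac closeout()
·← 1851-04-30

Answer: cur=2168-02-19


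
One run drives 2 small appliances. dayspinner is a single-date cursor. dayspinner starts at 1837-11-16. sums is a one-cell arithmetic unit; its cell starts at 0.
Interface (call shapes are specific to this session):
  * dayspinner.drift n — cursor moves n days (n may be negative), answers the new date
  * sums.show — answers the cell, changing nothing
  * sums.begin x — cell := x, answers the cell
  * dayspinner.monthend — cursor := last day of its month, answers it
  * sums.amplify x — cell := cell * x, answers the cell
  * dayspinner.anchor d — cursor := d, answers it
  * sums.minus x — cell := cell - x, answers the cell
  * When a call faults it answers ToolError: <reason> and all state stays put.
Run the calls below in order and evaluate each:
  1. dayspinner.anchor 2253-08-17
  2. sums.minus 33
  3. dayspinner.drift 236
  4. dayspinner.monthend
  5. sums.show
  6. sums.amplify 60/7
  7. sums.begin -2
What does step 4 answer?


Answer: 2254-04-30

Derivation:
Next I call dayspinner.anchor on d→2253-08-17, yielding 2253-08-17.
Then sums.minus on x→33, — result: -33.
I try dayspinner.drift on n→236, and get 2254-04-10.
I run dayspinner.monthend, → 2254-04-30.
Using sums.show(), giving -33.
I run sums.amplify on x→60/7, which returns -1980/7.
Using sums.begin on x→-2: -2.


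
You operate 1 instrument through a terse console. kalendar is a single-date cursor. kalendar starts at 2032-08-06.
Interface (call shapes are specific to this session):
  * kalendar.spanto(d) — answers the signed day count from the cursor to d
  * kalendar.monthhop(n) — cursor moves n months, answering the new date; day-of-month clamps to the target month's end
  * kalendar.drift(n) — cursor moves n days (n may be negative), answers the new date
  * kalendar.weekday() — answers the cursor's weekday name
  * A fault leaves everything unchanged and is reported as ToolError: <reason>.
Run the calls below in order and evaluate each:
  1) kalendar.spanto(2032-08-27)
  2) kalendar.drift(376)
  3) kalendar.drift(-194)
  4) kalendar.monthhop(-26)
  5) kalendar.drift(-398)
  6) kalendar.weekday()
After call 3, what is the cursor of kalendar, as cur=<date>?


Answer: cur=2033-02-04

Derivation:
Act: spanto[d: 2032-08-27]
Obs: 21
Act: drift[n: 376]
Obs: 2033-08-17
Act: drift[n: -194]
Obs: 2033-02-04
Act: monthhop[n: -26]
Obs: 2030-12-04
Act: drift[n: -398]
Obs: 2029-11-01
Act: weekday[]
Obs: Thursday


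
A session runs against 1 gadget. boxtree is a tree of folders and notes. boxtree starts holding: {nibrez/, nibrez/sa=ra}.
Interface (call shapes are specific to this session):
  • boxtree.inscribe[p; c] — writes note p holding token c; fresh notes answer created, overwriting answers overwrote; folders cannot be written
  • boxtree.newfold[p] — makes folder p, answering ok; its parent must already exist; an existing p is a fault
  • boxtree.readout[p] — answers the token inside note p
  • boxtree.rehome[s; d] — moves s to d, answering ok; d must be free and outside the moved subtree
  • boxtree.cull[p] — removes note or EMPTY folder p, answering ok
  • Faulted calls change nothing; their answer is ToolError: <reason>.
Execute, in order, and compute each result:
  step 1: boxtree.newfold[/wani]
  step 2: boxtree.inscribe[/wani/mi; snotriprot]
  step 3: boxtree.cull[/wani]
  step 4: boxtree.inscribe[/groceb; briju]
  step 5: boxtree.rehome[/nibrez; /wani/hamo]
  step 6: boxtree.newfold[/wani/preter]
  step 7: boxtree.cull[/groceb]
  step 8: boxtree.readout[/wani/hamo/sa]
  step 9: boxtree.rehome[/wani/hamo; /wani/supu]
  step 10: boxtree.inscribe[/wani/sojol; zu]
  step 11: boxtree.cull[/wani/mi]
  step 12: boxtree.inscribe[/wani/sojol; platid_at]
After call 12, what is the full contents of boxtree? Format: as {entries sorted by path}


Answer: {wani/, wani/preter/, wani/sojol=platid_at, wani/supu/, wani/supu/sa=ra}

Derivation:
CALL newfold[p='/wani']
RET  ok
CALL inscribe[p='/wani/mi'; c='snotriprot']
RET  created
CALL cull[p='/wani']
RET  ToolError: not empty
CALL inscribe[p='/groceb'; c='briju']
RET  created
CALL rehome[s='/nibrez'; d='/wani/hamo']
RET  ok
CALL newfold[p='/wani/preter']
RET  ok
CALL cull[p='/groceb']
RET  ok
CALL readout[p='/wani/hamo/sa']
RET  ra
CALL rehome[s='/wani/hamo'; d='/wani/supu']
RET  ok
CALL inscribe[p='/wani/sojol'; c='zu']
RET  created
CALL cull[p='/wani/mi']
RET  ok
CALL inscribe[p='/wani/sojol'; c='platid_at']
RET  overwrote


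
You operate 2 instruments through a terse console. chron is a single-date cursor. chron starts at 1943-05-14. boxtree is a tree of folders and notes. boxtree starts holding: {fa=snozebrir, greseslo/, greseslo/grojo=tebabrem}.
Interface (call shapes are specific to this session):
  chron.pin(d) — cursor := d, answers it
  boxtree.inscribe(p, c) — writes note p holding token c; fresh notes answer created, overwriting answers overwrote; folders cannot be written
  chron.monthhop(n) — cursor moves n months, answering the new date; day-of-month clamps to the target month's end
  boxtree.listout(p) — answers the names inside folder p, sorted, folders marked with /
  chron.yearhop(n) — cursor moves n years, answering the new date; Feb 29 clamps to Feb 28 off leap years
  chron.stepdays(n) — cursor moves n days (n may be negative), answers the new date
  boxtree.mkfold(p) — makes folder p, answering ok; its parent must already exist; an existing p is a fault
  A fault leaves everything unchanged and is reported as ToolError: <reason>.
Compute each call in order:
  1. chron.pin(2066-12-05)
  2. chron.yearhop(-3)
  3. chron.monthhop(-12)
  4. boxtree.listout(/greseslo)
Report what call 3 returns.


Answer: 2062-12-05

Derivation:
==> pin(d: 2066-12-05)
<== 2066-12-05
==> yearhop(n: -3)
<== 2063-12-05
==> monthhop(n: -12)
<== 2062-12-05
==> listout(p: /greseslo)
<== [grojo]


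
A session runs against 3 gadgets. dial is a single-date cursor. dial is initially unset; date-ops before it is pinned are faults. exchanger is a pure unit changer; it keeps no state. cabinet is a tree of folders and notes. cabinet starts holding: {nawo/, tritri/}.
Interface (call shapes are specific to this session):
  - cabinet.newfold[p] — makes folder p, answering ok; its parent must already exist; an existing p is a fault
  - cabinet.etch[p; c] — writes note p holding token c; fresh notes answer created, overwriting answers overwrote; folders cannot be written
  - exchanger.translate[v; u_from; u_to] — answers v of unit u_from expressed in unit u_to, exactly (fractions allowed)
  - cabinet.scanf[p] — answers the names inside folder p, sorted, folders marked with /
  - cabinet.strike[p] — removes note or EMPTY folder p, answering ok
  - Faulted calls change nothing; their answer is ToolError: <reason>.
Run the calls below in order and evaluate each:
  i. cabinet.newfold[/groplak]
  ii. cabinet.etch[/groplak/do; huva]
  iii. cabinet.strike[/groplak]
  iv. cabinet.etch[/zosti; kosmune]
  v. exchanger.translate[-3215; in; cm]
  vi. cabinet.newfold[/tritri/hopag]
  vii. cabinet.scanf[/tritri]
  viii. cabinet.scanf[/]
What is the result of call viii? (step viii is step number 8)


Answer: [groplak/, nawo/, tritri/, zosti]

Derivation:
[in] newfold /groplak
= ok
[in] etch /groplak/do huva
= created
[in] strike /groplak
= ToolError: not empty
[in] etch /zosti kosmune
= created
[in] translate -3215 in cm
= -81661/10
[in] newfold /tritri/hopag
= ok
[in] scanf /tritri
= [hopag/]
[in] scanf /
= [groplak/, nawo/, tritri/, zosti]


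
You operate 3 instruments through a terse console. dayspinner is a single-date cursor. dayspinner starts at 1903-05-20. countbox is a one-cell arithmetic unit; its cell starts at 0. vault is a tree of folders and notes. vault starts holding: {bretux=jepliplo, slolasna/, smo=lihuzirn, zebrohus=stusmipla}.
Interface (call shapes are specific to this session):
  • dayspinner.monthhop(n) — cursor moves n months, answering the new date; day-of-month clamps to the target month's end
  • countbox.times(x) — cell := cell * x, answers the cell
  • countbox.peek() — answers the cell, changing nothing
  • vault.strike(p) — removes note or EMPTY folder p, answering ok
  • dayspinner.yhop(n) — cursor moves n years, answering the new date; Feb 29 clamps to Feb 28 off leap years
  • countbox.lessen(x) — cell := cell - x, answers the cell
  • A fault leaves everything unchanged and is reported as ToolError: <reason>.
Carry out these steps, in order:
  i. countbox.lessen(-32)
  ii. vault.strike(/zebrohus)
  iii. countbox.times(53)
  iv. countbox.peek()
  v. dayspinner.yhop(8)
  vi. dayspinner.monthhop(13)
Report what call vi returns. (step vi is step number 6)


Answer: 1912-06-20

Derivation:
>>> countbox.lessen -32
[out] 32
>>> vault.strike /zebrohus
[out] ok
>>> countbox.times 53
[out] 1696
>>> countbox.peek
[out] 1696
>>> dayspinner.yhop 8
[out] 1911-05-20
>>> dayspinner.monthhop 13
[out] 1912-06-20


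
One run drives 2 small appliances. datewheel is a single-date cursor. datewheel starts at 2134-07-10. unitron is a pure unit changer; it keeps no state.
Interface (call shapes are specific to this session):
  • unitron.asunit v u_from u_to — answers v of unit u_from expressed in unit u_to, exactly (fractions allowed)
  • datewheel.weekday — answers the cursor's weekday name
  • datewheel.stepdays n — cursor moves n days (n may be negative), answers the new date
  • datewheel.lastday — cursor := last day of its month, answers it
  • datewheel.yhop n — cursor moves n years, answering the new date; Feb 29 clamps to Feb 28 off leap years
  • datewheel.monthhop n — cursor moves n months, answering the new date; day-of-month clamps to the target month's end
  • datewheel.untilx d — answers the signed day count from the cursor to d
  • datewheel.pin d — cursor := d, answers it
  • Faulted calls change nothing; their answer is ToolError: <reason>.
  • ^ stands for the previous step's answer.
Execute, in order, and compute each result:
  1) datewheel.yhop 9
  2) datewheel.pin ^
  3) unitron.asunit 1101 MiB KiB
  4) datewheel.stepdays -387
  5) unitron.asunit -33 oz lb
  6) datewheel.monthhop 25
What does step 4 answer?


Answer: 2142-06-18

Derivation:
==> datewheel.yhop(n→9)
<== 2143-07-10
==> datewheel.pin(d→^)
<== 2143-07-10
==> unitron.asunit(v→1101, u_from→MiB, u_to→KiB)
<== 1127424
==> datewheel.stepdays(n→-387)
<== 2142-06-18
==> unitron.asunit(v→-33, u_from→oz, u_to→lb)
<== -33/16
==> datewheel.monthhop(n→25)
<== 2144-07-18


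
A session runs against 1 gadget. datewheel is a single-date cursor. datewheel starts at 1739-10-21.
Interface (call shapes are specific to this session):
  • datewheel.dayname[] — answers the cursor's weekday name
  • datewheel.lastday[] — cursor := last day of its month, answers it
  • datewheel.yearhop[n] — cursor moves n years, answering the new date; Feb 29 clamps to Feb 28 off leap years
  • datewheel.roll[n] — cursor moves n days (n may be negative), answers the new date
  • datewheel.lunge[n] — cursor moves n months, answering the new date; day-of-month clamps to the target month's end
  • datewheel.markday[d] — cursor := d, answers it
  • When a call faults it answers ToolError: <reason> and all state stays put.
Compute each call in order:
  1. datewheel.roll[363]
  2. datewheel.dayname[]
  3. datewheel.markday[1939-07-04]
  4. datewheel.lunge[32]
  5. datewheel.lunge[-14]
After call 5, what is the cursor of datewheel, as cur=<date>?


Answer: cur=1941-01-04

Derivation:
[in] datewheel.roll n='363'
  1740-10-18
[in] datewheel.dayname
  Tuesday
[in] datewheel.markday d='1939-07-04'
  1939-07-04
[in] datewheel.lunge n='32'
  1942-03-04
[in] datewheel.lunge n='-14'
  1941-01-04


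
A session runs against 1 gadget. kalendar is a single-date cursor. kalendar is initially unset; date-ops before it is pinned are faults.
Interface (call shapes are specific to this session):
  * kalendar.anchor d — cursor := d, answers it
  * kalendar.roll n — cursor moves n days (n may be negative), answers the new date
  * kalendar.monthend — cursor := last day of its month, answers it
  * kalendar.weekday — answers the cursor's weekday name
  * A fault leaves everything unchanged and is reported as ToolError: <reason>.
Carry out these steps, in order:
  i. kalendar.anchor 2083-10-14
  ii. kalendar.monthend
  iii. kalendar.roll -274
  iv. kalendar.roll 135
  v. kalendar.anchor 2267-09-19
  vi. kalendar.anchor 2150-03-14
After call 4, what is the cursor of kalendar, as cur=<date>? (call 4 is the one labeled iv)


% kalendar.anchor 2083-10-14
:: 2083-10-14
% kalendar.monthend
:: 2083-10-31
% kalendar.roll -274
:: 2083-01-30
% kalendar.roll 135
:: 2083-06-14
% kalendar.anchor 2267-09-19
:: 2267-09-19
% kalendar.anchor 2150-03-14
:: 2150-03-14

Answer: cur=2083-06-14


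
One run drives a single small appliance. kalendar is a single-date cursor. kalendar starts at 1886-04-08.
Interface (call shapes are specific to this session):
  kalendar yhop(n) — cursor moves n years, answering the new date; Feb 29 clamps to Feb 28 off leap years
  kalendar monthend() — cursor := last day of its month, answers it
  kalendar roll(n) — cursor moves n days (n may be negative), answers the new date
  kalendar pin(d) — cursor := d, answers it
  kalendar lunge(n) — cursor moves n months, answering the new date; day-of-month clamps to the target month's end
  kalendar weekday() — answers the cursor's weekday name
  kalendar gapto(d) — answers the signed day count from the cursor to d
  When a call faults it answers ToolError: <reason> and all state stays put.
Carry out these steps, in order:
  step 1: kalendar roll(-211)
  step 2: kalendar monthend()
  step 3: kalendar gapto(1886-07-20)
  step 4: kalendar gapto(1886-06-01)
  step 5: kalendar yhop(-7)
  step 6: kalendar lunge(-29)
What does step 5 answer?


~$ kalendar roll n=-211
:: 1885-09-09
~$ kalendar monthend
:: 1885-09-30
~$ kalendar gapto d=1886-07-20
:: 293
~$ kalendar gapto d=1886-06-01
:: 244
~$ kalendar yhop n=-7
:: 1878-09-30
~$ kalendar lunge n=-29
:: 1876-04-30

Answer: 1878-09-30


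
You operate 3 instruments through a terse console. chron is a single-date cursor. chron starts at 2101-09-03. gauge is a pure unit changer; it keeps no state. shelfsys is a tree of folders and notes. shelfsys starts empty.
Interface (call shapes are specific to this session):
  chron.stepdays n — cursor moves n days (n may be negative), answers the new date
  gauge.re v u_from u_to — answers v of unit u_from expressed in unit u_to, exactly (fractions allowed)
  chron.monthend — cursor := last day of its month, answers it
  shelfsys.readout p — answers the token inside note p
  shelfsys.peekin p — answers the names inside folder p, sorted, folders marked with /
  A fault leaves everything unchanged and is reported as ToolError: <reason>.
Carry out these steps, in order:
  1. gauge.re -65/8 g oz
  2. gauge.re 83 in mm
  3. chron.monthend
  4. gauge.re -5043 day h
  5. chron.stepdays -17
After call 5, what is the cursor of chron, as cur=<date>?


Answer: cur=2101-09-13

Derivation:
% re v: -65/8 u_from: g u_to: oz
[out] -13000000/45359237
% re v: 83 u_from: in u_to: mm
[out] 10541/5
% monthend
[out] 2101-09-30
% re v: -5043 u_from: day u_to: h
[out] -121032
% stepdays n: -17
[out] 2101-09-13


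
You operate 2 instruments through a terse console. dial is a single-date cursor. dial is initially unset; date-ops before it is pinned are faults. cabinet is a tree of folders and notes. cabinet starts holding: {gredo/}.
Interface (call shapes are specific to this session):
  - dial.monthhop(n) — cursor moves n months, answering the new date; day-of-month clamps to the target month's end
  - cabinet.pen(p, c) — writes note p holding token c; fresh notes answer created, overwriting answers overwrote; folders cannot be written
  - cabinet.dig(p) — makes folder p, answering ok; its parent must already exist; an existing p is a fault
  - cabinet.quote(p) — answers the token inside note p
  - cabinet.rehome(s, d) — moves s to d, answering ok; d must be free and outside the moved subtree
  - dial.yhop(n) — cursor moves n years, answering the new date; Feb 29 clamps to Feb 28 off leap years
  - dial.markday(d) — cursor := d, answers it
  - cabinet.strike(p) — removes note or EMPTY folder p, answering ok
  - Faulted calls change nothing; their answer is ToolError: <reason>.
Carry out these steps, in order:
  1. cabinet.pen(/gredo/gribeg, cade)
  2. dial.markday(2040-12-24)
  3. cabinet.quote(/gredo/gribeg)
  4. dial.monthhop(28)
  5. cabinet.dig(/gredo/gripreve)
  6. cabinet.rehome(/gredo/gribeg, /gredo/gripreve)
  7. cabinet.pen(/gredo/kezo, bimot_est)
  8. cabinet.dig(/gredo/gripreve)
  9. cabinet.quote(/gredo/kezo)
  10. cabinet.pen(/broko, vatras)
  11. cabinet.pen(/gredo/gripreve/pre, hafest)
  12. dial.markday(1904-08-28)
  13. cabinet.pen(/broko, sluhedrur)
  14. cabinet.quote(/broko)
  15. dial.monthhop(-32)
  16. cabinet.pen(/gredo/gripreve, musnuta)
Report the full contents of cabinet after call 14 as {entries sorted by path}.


I use cabinet.pen(p→/gredo/gribeg, c→cade), which returns created.
Invoking dial.markday(d→2040-12-24), giving 2040-12-24.
Then cabinet.quote(p→/gredo/gribeg), and get cade.
Then dial.monthhop(n→28), giving 2043-04-24.
Next I call cabinet.dig(p→/gredo/gripreve), — result: ok.
I use cabinet.rehome(s→/gredo/gribeg, d→/gredo/gripreve), giving ToolError: exists.
Invoking cabinet.pen(p→/gredo/kezo, c→bimot_est), yielding created.
I use cabinet.dig(p→/gredo/gripreve), → ToolError: exists.
I run cabinet.quote(p→/gredo/kezo), → bimot_est.
I invoke cabinet.pen(p→/broko, c→vatras), and observe created.
I call cabinet.pen(p→/gredo/gripreve/pre, c→hafest), yielding created.
Then dial.markday(d→1904-08-28), → 1904-08-28.
Next I call cabinet.pen(p→/broko, c→sluhedrur), → overwrote.
I invoke cabinet.quote(p→/broko), which returns sluhedrur.
I run dial.monthhop(n→-32): 1901-12-28.
I use cabinet.pen(p→/gredo/gripreve, c→musnuta), which returns ToolError: is a directory.

Answer: {broko=sluhedrur, gredo/, gredo/gribeg=cade, gredo/gripreve/, gredo/gripreve/pre=hafest, gredo/kezo=bimot_est}


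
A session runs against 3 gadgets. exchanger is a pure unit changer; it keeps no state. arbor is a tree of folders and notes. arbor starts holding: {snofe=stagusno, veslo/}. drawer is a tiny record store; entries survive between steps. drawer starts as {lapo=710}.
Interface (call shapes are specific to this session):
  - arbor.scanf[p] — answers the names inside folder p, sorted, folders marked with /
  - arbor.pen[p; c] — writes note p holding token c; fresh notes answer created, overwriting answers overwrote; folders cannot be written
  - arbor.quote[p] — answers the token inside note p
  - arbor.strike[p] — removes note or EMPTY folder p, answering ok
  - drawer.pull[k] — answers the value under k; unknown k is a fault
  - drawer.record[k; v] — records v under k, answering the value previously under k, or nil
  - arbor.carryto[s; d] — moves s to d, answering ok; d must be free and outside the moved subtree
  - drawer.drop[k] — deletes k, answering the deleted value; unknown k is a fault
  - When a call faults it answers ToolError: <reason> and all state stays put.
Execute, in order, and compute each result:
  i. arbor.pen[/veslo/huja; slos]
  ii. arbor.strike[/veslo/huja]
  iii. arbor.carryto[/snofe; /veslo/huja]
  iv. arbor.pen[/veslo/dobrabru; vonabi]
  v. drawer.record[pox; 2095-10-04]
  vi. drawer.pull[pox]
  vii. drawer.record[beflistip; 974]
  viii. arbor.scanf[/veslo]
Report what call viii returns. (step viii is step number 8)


Answer: [dobrabru, huja]

Derivation:
Invoking arbor.pen(p=/veslo/huja, c=slos), and see created.
Now I run arbor.strike(p=/veslo/huja), and observe ok.
Now I run arbor.carryto(s=/snofe, d=/veslo/huja): ok.
Next I call arbor.pen(p=/veslo/dobrabru, c=vonabi), → created.
Next I call drawer.record(k=pox, v=2095-10-04), and get nil.
Now I run drawer.pull(k=pox), which returns 2095-10-04.
Next I call drawer.record(k=beflistip, v=974), and get nil.
I run arbor.scanf(p=/veslo), yielding [dobrabru, huja].


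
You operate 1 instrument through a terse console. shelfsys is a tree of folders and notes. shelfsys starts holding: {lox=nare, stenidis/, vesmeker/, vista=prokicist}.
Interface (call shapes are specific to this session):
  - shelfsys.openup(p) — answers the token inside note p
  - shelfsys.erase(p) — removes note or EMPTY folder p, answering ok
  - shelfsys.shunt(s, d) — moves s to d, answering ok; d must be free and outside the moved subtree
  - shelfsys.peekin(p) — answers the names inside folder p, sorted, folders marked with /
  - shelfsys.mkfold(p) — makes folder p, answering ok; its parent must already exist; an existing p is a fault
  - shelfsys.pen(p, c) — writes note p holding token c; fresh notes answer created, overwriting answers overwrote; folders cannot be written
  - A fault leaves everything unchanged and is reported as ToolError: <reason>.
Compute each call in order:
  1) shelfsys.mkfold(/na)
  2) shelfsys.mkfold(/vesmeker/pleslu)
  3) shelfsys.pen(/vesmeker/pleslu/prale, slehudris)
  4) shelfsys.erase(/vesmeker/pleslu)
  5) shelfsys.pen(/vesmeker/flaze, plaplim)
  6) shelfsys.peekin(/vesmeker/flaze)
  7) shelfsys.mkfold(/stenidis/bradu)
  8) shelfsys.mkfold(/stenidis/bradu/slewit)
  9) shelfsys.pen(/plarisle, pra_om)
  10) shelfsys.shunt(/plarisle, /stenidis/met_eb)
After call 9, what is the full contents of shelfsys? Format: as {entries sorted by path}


Then shelfsys.mkfold on p→/na, and see ok.
Calling shelfsys.mkfold on p→/vesmeker/pleslu, and see ok.
I use shelfsys.pen on p→/vesmeker/pleslu/prale, c→slehudris, — result: created.
Invoking shelfsys.erase on p→/vesmeker/pleslu, yielding ToolError: not empty.
I use shelfsys.pen on p→/vesmeker/flaze, c→plaplim, and get created.
Now I run shelfsys.peekin on p→/vesmeker/flaze, and see ToolError: not a directory.
I run shelfsys.mkfold on p→/stenidis/bradu, — result: ok.
I call shelfsys.mkfold on p→/stenidis/bradu/slewit, → ok.
I use shelfsys.pen on p→/plarisle, c→pra_om: created.
Invoking shelfsys.shunt on s→/plarisle, d→/stenidis/met_eb, giving ok.

Answer: {lox=nare, na/, plarisle=pra_om, stenidis/, stenidis/bradu/, stenidis/bradu/slewit/, vesmeker/, vesmeker/flaze=plaplim, vesmeker/pleslu/, vesmeker/pleslu/prale=slehudris, vista=prokicist}


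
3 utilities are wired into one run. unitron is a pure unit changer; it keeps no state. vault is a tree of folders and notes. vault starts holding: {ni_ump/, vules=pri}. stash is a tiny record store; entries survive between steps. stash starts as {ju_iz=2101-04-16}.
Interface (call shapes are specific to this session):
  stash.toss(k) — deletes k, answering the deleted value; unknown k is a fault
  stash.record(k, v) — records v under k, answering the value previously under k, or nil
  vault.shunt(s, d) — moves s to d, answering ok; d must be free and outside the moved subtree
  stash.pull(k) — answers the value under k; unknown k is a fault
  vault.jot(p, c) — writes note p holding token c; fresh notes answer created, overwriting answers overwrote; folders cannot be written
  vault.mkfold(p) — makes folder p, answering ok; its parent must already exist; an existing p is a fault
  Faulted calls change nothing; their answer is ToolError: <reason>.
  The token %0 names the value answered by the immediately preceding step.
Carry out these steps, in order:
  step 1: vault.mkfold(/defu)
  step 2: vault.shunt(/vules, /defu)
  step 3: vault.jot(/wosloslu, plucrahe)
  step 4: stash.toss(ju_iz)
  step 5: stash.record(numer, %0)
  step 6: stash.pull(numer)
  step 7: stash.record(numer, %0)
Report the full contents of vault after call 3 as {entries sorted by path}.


>> vault.mkfold(p='/defu')
<< ok
>> vault.shunt(s='/vules', d='/defu')
<< ToolError: exists
>> vault.jot(p='/wosloslu', c='plucrahe')
<< created
>> stash.toss(k='ju_iz')
<< 2101-04-16
>> stash.record(k='numer', v='%0')
<< nil
>> stash.pull(k='numer')
<< 2101-04-16
>> stash.record(k='numer', v='%0')
<< 2101-04-16

Answer: {defu/, ni_ump/, vules=pri, wosloslu=plucrahe}


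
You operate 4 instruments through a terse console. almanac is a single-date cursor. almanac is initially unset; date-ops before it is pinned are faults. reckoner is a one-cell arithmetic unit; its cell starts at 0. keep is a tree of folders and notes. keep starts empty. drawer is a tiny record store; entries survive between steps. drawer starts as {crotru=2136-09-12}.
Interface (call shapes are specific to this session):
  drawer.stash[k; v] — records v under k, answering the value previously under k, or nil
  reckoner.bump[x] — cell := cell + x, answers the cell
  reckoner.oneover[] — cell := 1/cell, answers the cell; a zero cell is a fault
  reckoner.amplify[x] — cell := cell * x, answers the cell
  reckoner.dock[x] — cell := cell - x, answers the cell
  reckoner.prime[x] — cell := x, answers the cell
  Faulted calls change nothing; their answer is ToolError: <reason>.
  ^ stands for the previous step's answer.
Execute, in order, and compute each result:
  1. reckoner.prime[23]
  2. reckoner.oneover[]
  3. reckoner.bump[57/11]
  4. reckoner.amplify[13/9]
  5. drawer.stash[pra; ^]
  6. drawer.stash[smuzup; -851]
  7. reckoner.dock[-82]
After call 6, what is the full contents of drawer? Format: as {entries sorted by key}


Answer: {crotru=2136-09-12, pra=17186/2277, smuzup=-851}

Derivation:
-- 1. reckoner.prime(x='23') => 23
-- 2. reckoner.oneover() => 1/23
-- 3. reckoner.bump(x='57/11') => 1322/253
-- 4. reckoner.amplify(x='13/9') => 17186/2277
-- 5. drawer.stash(k='pra', v='^') => nil
-- 6. drawer.stash(k='smuzup', v='-851') => nil
-- 7. reckoner.dock(x='-82') => 203900/2277


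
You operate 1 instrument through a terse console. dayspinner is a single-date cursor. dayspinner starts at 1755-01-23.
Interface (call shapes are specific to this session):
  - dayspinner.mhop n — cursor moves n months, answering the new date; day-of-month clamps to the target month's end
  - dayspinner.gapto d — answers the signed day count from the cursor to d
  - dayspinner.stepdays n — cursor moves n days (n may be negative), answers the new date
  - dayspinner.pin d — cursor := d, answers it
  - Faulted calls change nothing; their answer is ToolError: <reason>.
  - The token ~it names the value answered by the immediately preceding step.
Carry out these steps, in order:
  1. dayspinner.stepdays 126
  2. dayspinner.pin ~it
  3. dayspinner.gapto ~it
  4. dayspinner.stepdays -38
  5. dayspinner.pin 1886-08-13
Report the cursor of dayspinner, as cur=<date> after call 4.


Then dayspinner.stepdays passing n='126', yielding 1755-05-29.
Using dayspinner.pin passing d='~it', and get 1755-05-29.
Invoking dayspinner.gapto passing d='~it', — result: 0.
Calling dayspinner.stepdays passing n='-38', and observe 1755-04-21.
Using dayspinner.pin passing d='1886-08-13', and get 1886-08-13.

Answer: cur=1755-04-21


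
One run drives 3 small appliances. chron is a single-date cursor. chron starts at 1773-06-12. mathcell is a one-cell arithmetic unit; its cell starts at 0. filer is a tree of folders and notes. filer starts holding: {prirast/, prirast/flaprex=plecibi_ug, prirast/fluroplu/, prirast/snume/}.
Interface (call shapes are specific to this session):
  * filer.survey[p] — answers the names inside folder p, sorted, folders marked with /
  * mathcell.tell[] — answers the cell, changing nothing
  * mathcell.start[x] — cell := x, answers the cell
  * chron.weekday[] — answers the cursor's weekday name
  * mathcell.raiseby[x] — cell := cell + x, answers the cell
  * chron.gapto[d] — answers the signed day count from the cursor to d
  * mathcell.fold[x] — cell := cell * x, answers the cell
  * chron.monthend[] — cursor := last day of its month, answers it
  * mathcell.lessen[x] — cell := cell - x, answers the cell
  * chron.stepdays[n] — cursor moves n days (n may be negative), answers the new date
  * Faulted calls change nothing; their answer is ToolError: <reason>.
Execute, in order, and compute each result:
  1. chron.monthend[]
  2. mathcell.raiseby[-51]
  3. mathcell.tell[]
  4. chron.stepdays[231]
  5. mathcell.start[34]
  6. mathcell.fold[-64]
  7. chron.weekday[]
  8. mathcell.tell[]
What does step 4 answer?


Step: chron.monthend[]
Result: 1773-06-30
Step: mathcell.raiseby[x=-51]
Result: -51
Step: mathcell.tell[]
Result: -51
Step: chron.stepdays[n=231]
Result: 1774-02-16
Step: mathcell.start[x=34]
Result: 34
Step: mathcell.fold[x=-64]
Result: -2176
Step: chron.weekday[]
Result: Wednesday
Step: mathcell.tell[]
Result: -2176

Answer: 1774-02-16


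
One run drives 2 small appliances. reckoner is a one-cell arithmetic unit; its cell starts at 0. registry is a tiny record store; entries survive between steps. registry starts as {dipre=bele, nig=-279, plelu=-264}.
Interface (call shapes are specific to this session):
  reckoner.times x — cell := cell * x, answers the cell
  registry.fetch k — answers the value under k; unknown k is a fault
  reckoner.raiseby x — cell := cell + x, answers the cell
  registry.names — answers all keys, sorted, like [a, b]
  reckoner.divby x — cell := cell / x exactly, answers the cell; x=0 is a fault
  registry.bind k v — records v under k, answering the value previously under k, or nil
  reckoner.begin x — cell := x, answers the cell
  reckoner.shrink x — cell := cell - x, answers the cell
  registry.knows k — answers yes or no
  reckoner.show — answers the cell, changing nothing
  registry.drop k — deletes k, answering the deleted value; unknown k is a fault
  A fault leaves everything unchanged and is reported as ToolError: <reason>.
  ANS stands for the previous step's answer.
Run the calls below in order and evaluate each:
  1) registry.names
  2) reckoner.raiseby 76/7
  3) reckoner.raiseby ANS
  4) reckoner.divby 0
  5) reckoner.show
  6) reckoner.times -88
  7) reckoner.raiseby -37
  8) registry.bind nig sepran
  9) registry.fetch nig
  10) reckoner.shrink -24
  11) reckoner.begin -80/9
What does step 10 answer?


→ registry.names()
← [dipre, nig, plelu]
→ reckoner.raiseby(x=76/7)
← 76/7
→ reckoner.raiseby(x=ANS)
← 152/7
→ reckoner.divby(x=0)
← ToolError: division by zero
→ reckoner.show()
← 152/7
→ reckoner.times(x=-88)
← -13376/7
→ reckoner.raiseby(x=-37)
← -13635/7
→ registry.bind(k=nig, v=sepran)
← -279
→ registry.fetch(k=nig)
← sepran
→ reckoner.shrink(x=-24)
← -13467/7
→ reckoner.begin(x=-80/9)
← -80/9

Answer: -13467/7


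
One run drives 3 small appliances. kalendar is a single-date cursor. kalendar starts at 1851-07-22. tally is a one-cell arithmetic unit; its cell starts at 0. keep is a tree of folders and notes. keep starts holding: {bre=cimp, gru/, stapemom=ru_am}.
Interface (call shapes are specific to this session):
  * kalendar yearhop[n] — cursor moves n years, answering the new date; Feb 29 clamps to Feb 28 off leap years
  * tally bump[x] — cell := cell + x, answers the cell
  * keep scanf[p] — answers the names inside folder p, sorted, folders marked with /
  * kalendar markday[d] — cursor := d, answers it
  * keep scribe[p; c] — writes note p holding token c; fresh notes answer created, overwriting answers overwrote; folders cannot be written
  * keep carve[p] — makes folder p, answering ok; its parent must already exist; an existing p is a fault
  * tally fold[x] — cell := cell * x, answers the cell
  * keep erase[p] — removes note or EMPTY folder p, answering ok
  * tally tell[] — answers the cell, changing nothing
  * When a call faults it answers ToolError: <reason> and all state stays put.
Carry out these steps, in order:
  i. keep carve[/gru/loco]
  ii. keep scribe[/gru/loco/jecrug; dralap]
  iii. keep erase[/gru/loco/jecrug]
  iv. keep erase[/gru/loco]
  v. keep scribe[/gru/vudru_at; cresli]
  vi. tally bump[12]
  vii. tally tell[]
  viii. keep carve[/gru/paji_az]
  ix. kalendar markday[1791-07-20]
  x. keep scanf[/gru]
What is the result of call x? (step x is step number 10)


Answer: [paji_az/, vudru_at]

Derivation:
I use keep carve passing /gru/loco, → ok.
Invoking keep scribe passing /gru/loco/jecrug, dralap, and observe created.
Next I call keep erase passing /gru/loco/jecrug, and see ok.
Calling keep erase passing /gru/loco, and see ok.
Next I call keep scribe passing /gru/vudru_at, cresli, → created.
Then tally bump passing 12, — result: 12.
I call tally tell, giving 12.
I run keep carve passing /gru/paji_az, giving ok.
Calling kalendar markday passing 1791-07-20, — result: 1791-07-20.
I use keep scanf passing /gru, yielding [paji_az/, vudru_at].


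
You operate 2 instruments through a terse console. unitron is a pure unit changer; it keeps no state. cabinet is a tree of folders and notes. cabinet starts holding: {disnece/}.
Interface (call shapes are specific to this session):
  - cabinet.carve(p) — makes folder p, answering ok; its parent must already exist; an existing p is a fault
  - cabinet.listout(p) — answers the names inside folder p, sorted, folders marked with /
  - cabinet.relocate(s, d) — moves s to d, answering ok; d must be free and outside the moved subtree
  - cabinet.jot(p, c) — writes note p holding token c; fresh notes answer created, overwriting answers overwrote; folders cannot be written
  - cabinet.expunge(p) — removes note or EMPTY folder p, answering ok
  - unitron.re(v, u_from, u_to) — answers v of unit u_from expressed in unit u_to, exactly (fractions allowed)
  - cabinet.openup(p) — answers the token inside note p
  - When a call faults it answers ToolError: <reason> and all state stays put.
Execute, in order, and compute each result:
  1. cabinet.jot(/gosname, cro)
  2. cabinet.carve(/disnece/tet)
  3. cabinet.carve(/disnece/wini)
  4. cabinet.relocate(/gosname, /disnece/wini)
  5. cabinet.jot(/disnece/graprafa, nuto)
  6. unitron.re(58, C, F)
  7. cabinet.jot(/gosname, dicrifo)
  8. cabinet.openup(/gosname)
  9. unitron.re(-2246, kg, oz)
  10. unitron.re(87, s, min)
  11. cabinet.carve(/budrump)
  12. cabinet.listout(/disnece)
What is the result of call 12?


Answer: [graprafa, tet/, wini/]

Derivation:
-> jot(p: /gosname, c: cro)
<- created
-> carve(p: /disnece/tet)
<- ok
-> carve(p: /disnece/wini)
<- ok
-> relocate(s: /gosname, d: /disnece/wini)
<- ToolError: exists
-> jot(p: /disnece/graprafa, c: nuto)
<- created
-> re(v: 58, u_from: C, u_to: F)
<- 682/5
-> jot(p: /gosname, c: dicrifo)
<- overwrote
-> openup(p: /gosname)
<- dicrifo
-> re(v: -2246, u_from: kg, u_to: oz)
<- -3593600000000/45359237
-> re(v: 87, u_from: s, u_to: min)
<- 29/20
-> carve(p: /budrump)
<- ok
-> listout(p: /disnece)
<- [graprafa, tet/, wini/]


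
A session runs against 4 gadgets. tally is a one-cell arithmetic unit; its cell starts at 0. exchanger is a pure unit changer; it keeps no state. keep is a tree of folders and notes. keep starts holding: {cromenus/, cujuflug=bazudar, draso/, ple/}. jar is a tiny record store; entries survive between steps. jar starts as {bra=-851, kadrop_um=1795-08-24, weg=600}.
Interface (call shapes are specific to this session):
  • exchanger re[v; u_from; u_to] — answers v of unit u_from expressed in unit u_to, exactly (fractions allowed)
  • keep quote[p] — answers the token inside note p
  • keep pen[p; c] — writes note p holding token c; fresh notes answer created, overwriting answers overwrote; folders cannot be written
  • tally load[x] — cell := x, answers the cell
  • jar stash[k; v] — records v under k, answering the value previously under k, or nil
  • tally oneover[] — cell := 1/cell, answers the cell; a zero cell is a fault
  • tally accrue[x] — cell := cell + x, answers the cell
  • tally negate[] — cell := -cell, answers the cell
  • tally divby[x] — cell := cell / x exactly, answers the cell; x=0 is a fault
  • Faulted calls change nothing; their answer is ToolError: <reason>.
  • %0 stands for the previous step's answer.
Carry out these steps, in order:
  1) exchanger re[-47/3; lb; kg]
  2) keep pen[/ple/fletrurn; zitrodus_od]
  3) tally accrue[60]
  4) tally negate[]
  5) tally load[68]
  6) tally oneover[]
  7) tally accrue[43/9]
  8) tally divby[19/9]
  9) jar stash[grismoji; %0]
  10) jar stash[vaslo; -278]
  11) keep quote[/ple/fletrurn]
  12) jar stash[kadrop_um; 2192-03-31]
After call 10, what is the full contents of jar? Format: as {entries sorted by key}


Calling exchanger re on v=-47/3, u_from=lb, u_to=kg, and get -2131884139/300000000.
Then keep pen on p=/ple/fletrurn, c=zitrodus_od, and see created.
I run tally accrue on x=60, which returns 60.
Using tally negate(), → -60.
I try tally load on x=68, and observe 68.
I try tally oneover, and get 1/68.
I call tally accrue on x=43/9: 2933/612.
I try tally divby on x=19/9, → 2933/1292.
I try jar stash on k=grismoji, v=%0, and see nil.
Then jar stash on k=vaslo, v=-278, giving nil.
Calling keep quote on p=/ple/fletrurn, giving zitrodus_od.
I try jar stash on k=kadrop_um, v=2192-03-31, yielding 1795-08-24.

Answer: {bra=-851, grismoji=2933/1292, kadrop_um=1795-08-24, vaslo=-278, weg=600}


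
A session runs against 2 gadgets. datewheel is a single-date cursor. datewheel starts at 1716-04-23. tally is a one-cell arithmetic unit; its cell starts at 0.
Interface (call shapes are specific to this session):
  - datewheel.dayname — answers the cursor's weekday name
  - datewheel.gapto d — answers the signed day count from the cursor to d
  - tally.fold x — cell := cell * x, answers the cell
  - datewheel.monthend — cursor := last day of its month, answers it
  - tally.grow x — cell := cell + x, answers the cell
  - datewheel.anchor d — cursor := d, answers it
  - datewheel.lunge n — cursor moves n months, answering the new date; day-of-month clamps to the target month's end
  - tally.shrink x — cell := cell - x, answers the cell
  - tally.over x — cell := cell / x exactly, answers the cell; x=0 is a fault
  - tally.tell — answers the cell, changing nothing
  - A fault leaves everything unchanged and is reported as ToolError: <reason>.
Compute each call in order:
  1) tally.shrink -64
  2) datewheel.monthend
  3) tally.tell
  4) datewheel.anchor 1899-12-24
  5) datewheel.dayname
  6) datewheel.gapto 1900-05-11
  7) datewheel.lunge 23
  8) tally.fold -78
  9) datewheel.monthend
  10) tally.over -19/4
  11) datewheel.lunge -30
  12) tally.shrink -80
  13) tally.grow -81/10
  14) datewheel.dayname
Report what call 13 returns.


Then shrink with -64, yielding 64.
I call monthend, and observe 1716-04-30.
Next I call tell(), and see 64.
Next I call anchor with 1899-12-24, giving 1899-12-24.
I use dayname(), → Sunday.
I run gapto with 1900-05-11, yielding 138.
Then lunge with 23: 1901-11-24.
Then fold with -78, and observe -4992.
Using monthend, giving 1901-11-30.
Next I call over with -19/4, which returns 19968/19.
I invoke lunge with -30, yielding 1899-05-30.
I run shrink with -80, and see 21488/19.
Next I call grow with -81/10, and see 213341/190.
Invoking dayname(), and get Tuesday.

Answer: 213341/190
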